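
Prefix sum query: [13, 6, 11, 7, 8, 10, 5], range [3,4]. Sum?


Prefix sums: [0, 13, 19, 30, 37, 45, 55, 60]
Sum[3..4] = prefix[5] - prefix[3] = 45 - 30 = 15


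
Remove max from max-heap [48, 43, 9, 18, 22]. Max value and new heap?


Max = 48
Replace root with last, heapify down
Resulting heap: [43, 22, 9, 18]


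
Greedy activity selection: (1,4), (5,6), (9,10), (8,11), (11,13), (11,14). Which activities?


Greedy: pick earliest-ending, then skip overlaps.
Selected (4 activities): [(1, 4), (5, 6), (9, 10), (11, 13)]


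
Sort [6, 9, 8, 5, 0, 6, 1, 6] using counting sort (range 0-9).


Count array: [1, 1, 0, 0, 0, 1, 3, 0, 1, 1]
Reconstruct: [0, 1, 5, 6, 6, 6, 8, 9]


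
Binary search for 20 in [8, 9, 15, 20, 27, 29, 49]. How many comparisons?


Search for 20:
[0,6] mid=3 arr[3]=20
Total: 1 comparisons


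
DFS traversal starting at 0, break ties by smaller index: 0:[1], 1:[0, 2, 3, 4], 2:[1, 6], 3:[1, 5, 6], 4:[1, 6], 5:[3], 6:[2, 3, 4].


DFS stack-based: start with [0]
Visit order: [0, 1, 2, 6, 3, 5, 4]


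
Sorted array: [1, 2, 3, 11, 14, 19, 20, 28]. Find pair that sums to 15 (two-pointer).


Two pointers: lo=0, hi=7
Found pair: (1, 14) summing to 15


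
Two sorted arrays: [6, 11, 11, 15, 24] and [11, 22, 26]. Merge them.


Compare heads, take smaller each step.
Merged: [6, 11, 11, 11, 15, 22, 24, 26]


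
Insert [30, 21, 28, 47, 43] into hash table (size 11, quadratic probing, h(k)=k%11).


Insertions: 30->slot 8; 21->slot 10; 28->slot 6; 47->slot 3; 43->slot 0
Table: [43, None, None, 47, None, None, 28, None, 30, None, 21]


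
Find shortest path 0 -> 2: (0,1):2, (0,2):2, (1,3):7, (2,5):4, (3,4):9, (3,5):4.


Dijkstra from 0:
Distances: {0: 0, 1: 2, 2: 2, 3: 9, 4: 18, 5: 6}
Shortest distance to 2 = 2, path = [0, 2]


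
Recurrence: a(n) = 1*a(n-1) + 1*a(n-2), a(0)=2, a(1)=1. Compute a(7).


Build bottom-up:
...a(5)=11, a(6)=18, a(7)=1*18+1*11=29


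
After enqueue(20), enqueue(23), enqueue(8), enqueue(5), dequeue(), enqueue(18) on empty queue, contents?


enqueue(20) -> [20]
enqueue(23) -> [20, 23]
enqueue(8) -> [20, 23, 8]
enqueue(5) -> [20, 23, 8, 5]
dequeue() returns 20 -> [23, 8, 5]
enqueue(18) -> [23, 8, 5, 18]
Final queue (front to back): [23, 8, 5, 18]


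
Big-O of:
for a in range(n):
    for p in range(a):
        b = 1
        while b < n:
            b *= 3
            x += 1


Per nesting level: O(n) * O(n) [triangular over a] * O(log n) = O(n^2 log n)
Complexity: O(n^2 log n)


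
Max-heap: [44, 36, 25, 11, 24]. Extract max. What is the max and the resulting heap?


Max = 44
Replace root with last, heapify down
Resulting heap: [36, 24, 25, 11]


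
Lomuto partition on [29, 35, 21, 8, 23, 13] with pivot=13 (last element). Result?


Elements <= 13 go left of pivot.
Result: [8, 13, 21, 29, 23, 35], pivot at index 1


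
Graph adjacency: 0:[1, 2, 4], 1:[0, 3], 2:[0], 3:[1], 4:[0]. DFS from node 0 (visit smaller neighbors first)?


DFS stack-based: start with [0]
Visit order: [0, 1, 3, 2, 4]


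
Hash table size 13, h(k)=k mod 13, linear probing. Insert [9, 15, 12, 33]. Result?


Insertions: 9->slot 9; 15->slot 2; 12->slot 12; 33->slot 7
Table: [None, None, 15, None, None, None, None, 33, None, 9, None, None, 12]


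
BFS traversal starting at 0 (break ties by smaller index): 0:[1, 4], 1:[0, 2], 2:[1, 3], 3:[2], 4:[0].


BFS queue: start with [0]
Visit order: [0, 1, 4, 2, 3]


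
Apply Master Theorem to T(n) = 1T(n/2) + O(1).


a=1, b=2, c=0. log_2(1)=0 = c=0. Case 2: O(n^c log n) = O(log n)
Complexity: O(log n)


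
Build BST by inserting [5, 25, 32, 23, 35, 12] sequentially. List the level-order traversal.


Root = 5; build tree by BST insertion.
Level-Order traversal: [5, 25, 23, 32, 12, 35]


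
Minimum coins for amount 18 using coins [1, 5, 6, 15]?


dp[0]=0; dp[i]=1+min(dp[i-c] for c in coins)
...dp[13]=3, dp[14]=4, dp[15]=1, dp[16]=2, dp[17]=3, dp[18]=3
Minimum coins for 18 = 3


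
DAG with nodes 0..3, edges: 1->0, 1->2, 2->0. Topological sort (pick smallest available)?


Kahn's algorithm, process smallest node first
Order: [1, 2, 0, 3]


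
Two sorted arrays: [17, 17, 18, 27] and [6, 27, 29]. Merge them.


Compare heads, take smaller each step.
Merged: [6, 17, 17, 18, 27, 27, 29]


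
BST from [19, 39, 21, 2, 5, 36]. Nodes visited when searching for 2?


BST root = 19
Search for 2: compare at each node
Path: [19, 2]


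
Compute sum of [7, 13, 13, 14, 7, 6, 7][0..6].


Prefix sums: [0, 7, 20, 33, 47, 54, 60, 67]
Sum[0..6] = prefix[7] - prefix[0] = 67 - 0 = 67


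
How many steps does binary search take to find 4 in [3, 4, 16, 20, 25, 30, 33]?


Search for 4:
[0,6] mid=3 arr[3]=20
[0,2] mid=1 arr[1]=4
Total: 2 comparisons


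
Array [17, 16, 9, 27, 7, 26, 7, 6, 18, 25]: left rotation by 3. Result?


Left rotate by 3: [27, 7, 26, 7, 6, 18, 25, 17, 16, 9]


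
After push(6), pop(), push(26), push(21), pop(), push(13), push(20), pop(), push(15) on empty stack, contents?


push(6) -> [6]
pop() returns 6 -> []
push(26) -> [26]
push(21) -> [26, 21]
pop() returns 21 -> [26]
push(13) -> [26, 13]
push(20) -> [26, 13, 20]
pop() returns 20 -> [26, 13]
push(15) -> [26, 13, 15]
Final stack (bottom to top): [26, 13, 15]


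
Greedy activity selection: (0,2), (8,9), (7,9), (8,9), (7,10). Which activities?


Greedy: pick earliest-ending, then skip overlaps.
Selected (2 activities): [(0, 2), (8, 9)]


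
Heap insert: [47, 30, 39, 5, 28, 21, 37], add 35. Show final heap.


Append 35: [47, 30, 39, 5, 28, 21, 37, 35]
Bubble up: swap idx 7(35) with idx 3(5); swap idx 3(35) with idx 1(30)
Result: [47, 35, 39, 30, 28, 21, 37, 5]


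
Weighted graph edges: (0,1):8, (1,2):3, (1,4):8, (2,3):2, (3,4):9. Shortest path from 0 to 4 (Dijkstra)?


Dijkstra from 0:
Distances: {0: 0, 1: 8, 2: 11, 3: 13, 4: 16}
Shortest distance to 4 = 16, path = [0, 1, 4]


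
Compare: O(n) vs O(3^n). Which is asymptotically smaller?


linear grows slower than exponential (base 3)
O(n) is asymptotically smaller; O(3^n) grows faster


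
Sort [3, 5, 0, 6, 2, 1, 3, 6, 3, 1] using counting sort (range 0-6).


Count array: [1, 2, 1, 3, 0, 1, 2]
Reconstruct: [0, 1, 1, 2, 3, 3, 3, 5, 6, 6]


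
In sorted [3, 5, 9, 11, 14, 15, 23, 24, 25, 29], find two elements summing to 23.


Two pointers: lo=0, hi=9
Found pair: (9, 14) summing to 23


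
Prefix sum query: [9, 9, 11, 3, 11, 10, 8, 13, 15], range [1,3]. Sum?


Prefix sums: [0, 9, 18, 29, 32, 43, 53, 61, 74, 89]
Sum[1..3] = prefix[4] - prefix[1] = 32 - 9 = 23


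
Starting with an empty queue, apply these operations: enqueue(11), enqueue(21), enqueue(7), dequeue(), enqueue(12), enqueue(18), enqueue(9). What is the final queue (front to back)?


enqueue(11) -> [11]
enqueue(21) -> [11, 21]
enqueue(7) -> [11, 21, 7]
dequeue() returns 11 -> [21, 7]
enqueue(12) -> [21, 7, 12]
enqueue(18) -> [21, 7, 12, 18]
enqueue(9) -> [21, 7, 12, 18, 9]
Final queue (front to back): [21, 7, 12, 18, 9]


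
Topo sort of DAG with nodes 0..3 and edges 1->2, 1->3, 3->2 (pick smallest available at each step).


Kahn's algorithm, process smallest node first
Order: [0, 1, 3, 2]


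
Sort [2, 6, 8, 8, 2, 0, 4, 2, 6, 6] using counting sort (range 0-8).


Count array: [1, 0, 3, 0, 1, 0, 3, 0, 2]
Reconstruct: [0, 2, 2, 2, 4, 6, 6, 6, 8, 8]


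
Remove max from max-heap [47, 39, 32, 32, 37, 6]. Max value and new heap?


Max = 47
Replace root with last, heapify down
Resulting heap: [39, 37, 32, 32, 6]


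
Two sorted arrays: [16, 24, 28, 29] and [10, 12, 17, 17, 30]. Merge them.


Compare heads, take smaller each step.
Merged: [10, 12, 16, 17, 17, 24, 28, 29, 30]


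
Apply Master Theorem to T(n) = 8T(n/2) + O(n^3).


a=8, b=2, c=3. log_2(8)=3 = c=3. Case 2: O(n^c log n) = O(n^3 log n)
Complexity: O(n^3 log n)


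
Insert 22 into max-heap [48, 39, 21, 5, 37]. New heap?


Append 22: [48, 39, 21, 5, 37, 22]
Bubble up: swap idx 5(22) with idx 2(21)
Result: [48, 39, 22, 5, 37, 21]


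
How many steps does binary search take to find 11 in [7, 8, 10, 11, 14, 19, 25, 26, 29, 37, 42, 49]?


Search for 11:
[0,11] mid=5 arr[5]=19
[0,4] mid=2 arr[2]=10
[3,4] mid=3 arr[3]=11
Total: 3 comparisons


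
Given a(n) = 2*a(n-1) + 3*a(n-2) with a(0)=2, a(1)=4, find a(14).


Build bottom-up:
...a(12)=797162, a(13)=2391484, a(14)=2*2391484+3*797162=7174454


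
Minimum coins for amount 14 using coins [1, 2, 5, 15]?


dp[0]=0; dp[i]=1+min(dp[i-c] for c in coins)
...dp[9]=3, dp[10]=2, dp[11]=3, dp[12]=3, dp[13]=4, dp[14]=4
Minimum coins for 14 = 4


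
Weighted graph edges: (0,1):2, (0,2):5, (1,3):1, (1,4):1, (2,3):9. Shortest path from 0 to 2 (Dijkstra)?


Dijkstra from 0:
Distances: {0: 0, 1: 2, 2: 5, 3: 3, 4: 3}
Shortest distance to 2 = 5, path = [0, 2]


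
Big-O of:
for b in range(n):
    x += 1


Per nesting level: O(n) = O(n)
Complexity: O(n)


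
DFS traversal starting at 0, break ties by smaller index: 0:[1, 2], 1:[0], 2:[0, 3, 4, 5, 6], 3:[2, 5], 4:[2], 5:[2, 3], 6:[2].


DFS stack-based: start with [0]
Visit order: [0, 1, 2, 3, 5, 4, 6]


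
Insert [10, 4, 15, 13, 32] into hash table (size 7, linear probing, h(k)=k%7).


Insertions: 10->slot 3; 4->slot 4; 15->slot 1; 13->slot 6; 32->slot 5
Table: [None, 15, None, 10, 4, 32, 13]


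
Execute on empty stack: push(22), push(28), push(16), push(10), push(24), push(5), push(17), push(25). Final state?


push(22) -> [22]
push(28) -> [22, 28]
push(16) -> [22, 28, 16]
push(10) -> [22, 28, 16, 10]
push(24) -> [22, 28, 16, 10, 24]
push(5) -> [22, 28, 16, 10, 24, 5]
push(17) -> [22, 28, 16, 10, 24, 5, 17]
push(25) -> [22, 28, 16, 10, 24, 5, 17, 25]
Final stack (bottom to top): [22, 28, 16, 10, 24, 5, 17, 25]


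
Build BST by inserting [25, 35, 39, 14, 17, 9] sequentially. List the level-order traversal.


Root = 25; build tree by BST insertion.
Level-Order traversal: [25, 14, 35, 9, 17, 39]


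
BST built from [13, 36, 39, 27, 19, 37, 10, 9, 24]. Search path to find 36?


BST root = 13
Search for 36: compare at each node
Path: [13, 36]


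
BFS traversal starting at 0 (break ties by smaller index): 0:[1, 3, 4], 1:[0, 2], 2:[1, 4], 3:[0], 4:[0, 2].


BFS queue: start with [0]
Visit order: [0, 1, 3, 4, 2]


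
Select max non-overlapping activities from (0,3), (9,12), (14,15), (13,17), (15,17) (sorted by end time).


Greedy: pick earliest-ending, then skip overlaps.
Selected (4 activities): [(0, 3), (9, 12), (14, 15), (15, 17)]


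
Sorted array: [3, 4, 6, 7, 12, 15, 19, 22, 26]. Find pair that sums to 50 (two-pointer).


Two pointers: lo=0, hi=8
No pair sums to 50


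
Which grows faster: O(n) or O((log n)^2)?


polylogarithmic grows slower than linear
O((log n)^2) is asymptotically smaller; O(n) grows faster


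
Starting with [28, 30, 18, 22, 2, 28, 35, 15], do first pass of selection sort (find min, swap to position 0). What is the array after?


After one pass: [2, 30, 18, 22, 28, 28, 35, 15]


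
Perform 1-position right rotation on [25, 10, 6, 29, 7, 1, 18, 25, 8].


Right rotate by 1: [8, 25, 10, 6, 29, 7, 1, 18, 25]


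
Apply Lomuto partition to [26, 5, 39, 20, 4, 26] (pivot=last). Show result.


Elements <= 26 go left of pivot.
Result: [26, 5, 20, 4, 26, 39], pivot at index 4


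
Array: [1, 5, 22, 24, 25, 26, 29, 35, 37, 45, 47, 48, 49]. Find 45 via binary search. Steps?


Search for 45:
[0,12] mid=6 arr[6]=29
[7,12] mid=9 arr[9]=45
Total: 2 comparisons


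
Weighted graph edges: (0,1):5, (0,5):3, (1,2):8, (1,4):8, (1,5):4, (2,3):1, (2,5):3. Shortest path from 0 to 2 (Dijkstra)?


Dijkstra from 0:
Distances: {0: 0, 1: 5, 2: 6, 3: 7, 4: 13, 5: 3}
Shortest distance to 2 = 6, path = [0, 5, 2]


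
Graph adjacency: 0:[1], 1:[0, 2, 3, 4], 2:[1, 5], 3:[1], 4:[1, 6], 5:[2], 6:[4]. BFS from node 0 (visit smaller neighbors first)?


BFS queue: start with [0]
Visit order: [0, 1, 2, 3, 4, 5, 6]


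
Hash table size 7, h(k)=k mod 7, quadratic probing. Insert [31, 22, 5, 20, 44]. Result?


Insertions: 31->slot 3; 22->slot 1; 5->slot 5; 20->slot 6; 44->slot 2
Table: [None, 22, 44, 31, None, 5, 20]


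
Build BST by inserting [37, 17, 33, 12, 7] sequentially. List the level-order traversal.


Root = 37; build tree by BST insertion.
Level-Order traversal: [37, 17, 12, 33, 7]


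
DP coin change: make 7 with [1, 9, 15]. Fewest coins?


dp[0]=0; dp[i]=1+min(dp[i-c] for c in coins)
...dp[2]=2, dp[3]=3, dp[4]=4, dp[5]=5, dp[6]=6, dp[7]=7
Minimum coins for 7 = 7


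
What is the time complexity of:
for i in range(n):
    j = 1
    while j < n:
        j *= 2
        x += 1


Per nesting level: O(n) * O(log n) = O(n log n)
Complexity: O(n log n)


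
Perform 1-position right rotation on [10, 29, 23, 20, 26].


Right rotate by 1: [26, 10, 29, 23, 20]


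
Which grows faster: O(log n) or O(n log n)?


logarithmic grows slower than linearithmic
O(log n) is asymptotically smaller; O(n log n) grows faster


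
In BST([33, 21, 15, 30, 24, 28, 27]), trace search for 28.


BST root = 33
Search for 28: compare at each node
Path: [33, 21, 30, 24, 28]


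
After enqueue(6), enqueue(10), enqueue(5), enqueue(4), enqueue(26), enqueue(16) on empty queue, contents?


enqueue(6) -> [6]
enqueue(10) -> [6, 10]
enqueue(5) -> [6, 10, 5]
enqueue(4) -> [6, 10, 5, 4]
enqueue(26) -> [6, 10, 5, 4, 26]
enqueue(16) -> [6, 10, 5, 4, 26, 16]
Final queue (front to back): [6, 10, 5, 4, 26, 16]


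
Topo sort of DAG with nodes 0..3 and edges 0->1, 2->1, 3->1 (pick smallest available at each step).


Kahn's algorithm, process smallest node first
Order: [0, 2, 3, 1]


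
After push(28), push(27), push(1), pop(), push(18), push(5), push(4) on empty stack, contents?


push(28) -> [28]
push(27) -> [28, 27]
push(1) -> [28, 27, 1]
pop() returns 1 -> [28, 27]
push(18) -> [28, 27, 18]
push(5) -> [28, 27, 18, 5]
push(4) -> [28, 27, 18, 5, 4]
Final stack (bottom to top): [28, 27, 18, 5, 4]


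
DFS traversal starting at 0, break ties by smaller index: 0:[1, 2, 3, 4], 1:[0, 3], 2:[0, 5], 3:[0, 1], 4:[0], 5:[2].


DFS stack-based: start with [0]
Visit order: [0, 1, 3, 2, 5, 4]


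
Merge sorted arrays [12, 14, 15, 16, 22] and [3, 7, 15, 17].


Compare heads, take smaller each step.
Merged: [3, 7, 12, 14, 15, 15, 16, 17, 22]


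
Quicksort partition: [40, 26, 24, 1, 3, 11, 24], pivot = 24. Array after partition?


Elements <= 24 go left of pivot.
Result: [24, 1, 3, 11, 24, 26, 40], pivot at index 4


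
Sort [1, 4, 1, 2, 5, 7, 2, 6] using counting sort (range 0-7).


Count array: [0, 2, 2, 0, 1, 1, 1, 1]
Reconstruct: [1, 1, 2, 2, 4, 5, 6, 7]


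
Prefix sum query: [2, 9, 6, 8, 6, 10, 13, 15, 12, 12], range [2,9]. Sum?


Prefix sums: [0, 2, 11, 17, 25, 31, 41, 54, 69, 81, 93]
Sum[2..9] = prefix[10] - prefix[2] = 93 - 11 = 82


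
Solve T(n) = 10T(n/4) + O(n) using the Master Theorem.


a=10, b=4, c=1. log_4(10)=1.661 > c=1. Case 1: O(n^log_b(a)) = O(n^1.661)
Complexity: O(n^1.661)


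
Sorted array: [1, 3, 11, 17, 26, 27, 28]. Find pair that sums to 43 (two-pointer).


Two pointers: lo=0, hi=6
Found pair: (17, 26) summing to 43


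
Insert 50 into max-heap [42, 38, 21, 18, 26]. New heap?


Append 50: [42, 38, 21, 18, 26, 50]
Bubble up: swap idx 5(50) with idx 2(21); swap idx 2(50) with idx 0(42)
Result: [50, 38, 42, 18, 26, 21]


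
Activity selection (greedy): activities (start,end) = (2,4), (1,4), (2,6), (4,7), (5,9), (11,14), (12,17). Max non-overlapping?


Greedy: pick earliest-ending, then skip overlaps.
Selected (3 activities): [(2, 4), (4, 7), (11, 14)]


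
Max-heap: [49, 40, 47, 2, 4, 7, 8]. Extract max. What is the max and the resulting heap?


Max = 49
Replace root with last, heapify down
Resulting heap: [47, 40, 8, 2, 4, 7]


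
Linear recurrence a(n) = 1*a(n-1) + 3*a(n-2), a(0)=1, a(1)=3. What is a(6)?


Build bottom-up:
...a(4)=33, a(5)=78, a(6)=1*78+3*33=177


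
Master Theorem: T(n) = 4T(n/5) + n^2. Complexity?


a=4, b=5, c=2. log_5(4)=0.861 < c=2. Case 3: O(n^c) = O(n^2)
Complexity: O(n^2)


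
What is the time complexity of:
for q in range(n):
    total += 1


Per nesting level: O(n) = O(n)
Complexity: O(n)


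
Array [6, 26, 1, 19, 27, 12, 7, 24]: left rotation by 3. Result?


Left rotate by 3: [19, 27, 12, 7, 24, 6, 26, 1]


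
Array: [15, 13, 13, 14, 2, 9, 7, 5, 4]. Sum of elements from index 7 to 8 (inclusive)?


Prefix sums: [0, 15, 28, 41, 55, 57, 66, 73, 78, 82]
Sum[7..8] = prefix[9] - prefix[7] = 82 - 73 = 9


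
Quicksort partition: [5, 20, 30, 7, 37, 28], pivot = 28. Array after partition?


Elements <= 28 go left of pivot.
Result: [5, 20, 7, 28, 37, 30], pivot at index 3


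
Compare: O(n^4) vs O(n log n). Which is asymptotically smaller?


linearithmic grows slower than quartic
O(n log n) is asymptotically smaller; O(n^4) grows faster


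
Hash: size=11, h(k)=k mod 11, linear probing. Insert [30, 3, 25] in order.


Insertions: 30->slot 8; 3->slot 3; 25->slot 4
Table: [None, None, None, 3, 25, None, None, None, 30, None, None]


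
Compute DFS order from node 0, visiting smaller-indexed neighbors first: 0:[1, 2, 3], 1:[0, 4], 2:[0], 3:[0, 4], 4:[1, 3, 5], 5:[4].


DFS stack-based: start with [0]
Visit order: [0, 1, 4, 3, 5, 2]


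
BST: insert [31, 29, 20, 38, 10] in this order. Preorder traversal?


Root = 31; build tree by BST insertion.
Preorder traversal: [31, 29, 20, 10, 38]


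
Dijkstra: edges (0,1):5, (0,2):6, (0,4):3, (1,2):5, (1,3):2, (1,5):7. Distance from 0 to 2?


Dijkstra from 0:
Distances: {0: 0, 1: 5, 2: 6, 3: 7, 4: 3, 5: 12}
Shortest distance to 2 = 6, path = [0, 2]


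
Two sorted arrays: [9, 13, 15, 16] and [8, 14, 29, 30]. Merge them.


Compare heads, take smaller each step.
Merged: [8, 9, 13, 14, 15, 16, 29, 30]


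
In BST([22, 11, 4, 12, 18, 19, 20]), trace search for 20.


BST root = 22
Search for 20: compare at each node
Path: [22, 11, 12, 18, 19, 20]


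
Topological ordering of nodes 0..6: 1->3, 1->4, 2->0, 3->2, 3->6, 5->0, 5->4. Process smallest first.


Kahn's algorithm, process smallest node first
Order: [1, 3, 2, 5, 0, 4, 6]


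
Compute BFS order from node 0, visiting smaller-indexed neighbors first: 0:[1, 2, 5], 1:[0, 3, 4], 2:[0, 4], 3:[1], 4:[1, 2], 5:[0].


BFS queue: start with [0]
Visit order: [0, 1, 2, 5, 3, 4]


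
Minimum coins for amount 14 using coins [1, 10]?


dp[0]=0; dp[i]=1+min(dp[i-c] for c in coins)
...dp[9]=9, dp[10]=1, dp[11]=2, dp[12]=3, dp[13]=4, dp[14]=5
Minimum coins for 14 = 5


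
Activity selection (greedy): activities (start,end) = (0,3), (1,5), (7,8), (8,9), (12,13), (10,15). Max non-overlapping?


Greedy: pick earliest-ending, then skip overlaps.
Selected (4 activities): [(0, 3), (7, 8), (8, 9), (12, 13)]


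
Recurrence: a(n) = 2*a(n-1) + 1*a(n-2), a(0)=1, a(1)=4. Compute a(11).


Build bottom-up:
...a(9)=4348, a(10)=10497, a(11)=2*10497+1*4348=25342


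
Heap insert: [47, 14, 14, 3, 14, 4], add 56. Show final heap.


Append 56: [47, 14, 14, 3, 14, 4, 56]
Bubble up: swap idx 6(56) with idx 2(14); swap idx 2(56) with idx 0(47)
Result: [56, 14, 47, 3, 14, 4, 14]


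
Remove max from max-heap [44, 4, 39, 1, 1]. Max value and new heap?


Max = 44
Replace root with last, heapify down
Resulting heap: [39, 4, 1, 1]


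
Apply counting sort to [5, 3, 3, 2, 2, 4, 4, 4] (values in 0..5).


Count array: [0, 0, 2, 2, 3, 1]
Reconstruct: [2, 2, 3, 3, 4, 4, 4, 5]


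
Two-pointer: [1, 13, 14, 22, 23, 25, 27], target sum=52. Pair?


Two pointers: lo=0, hi=6
Found pair: (25, 27) summing to 52


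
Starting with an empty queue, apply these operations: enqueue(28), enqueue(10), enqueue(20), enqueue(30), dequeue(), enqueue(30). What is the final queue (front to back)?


enqueue(28) -> [28]
enqueue(10) -> [28, 10]
enqueue(20) -> [28, 10, 20]
enqueue(30) -> [28, 10, 20, 30]
dequeue() returns 28 -> [10, 20, 30]
enqueue(30) -> [10, 20, 30, 30]
Final queue (front to back): [10, 20, 30, 30]


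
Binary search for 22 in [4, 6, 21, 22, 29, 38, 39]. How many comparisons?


Search for 22:
[0,6] mid=3 arr[3]=22
Total: 1 comparisons


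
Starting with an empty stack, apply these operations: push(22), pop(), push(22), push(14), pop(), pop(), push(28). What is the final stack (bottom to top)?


push(22) -> [22]
pop() returns 22 -> []
push(22) -> [22]
push(14) -> [22, 14]
pop() returns 14 -> [22]
pop() returns 22 -> []
push(28) -> [28]
Final stack (bottom to top): [28]


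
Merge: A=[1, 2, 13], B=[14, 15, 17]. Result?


Compare heads, take smaller each step.
Merged: [1, 2, 13, 14, 15, 17]


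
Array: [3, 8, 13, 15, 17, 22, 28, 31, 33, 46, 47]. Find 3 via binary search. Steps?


Search for 3:
[0,10] mid=5 arr[5]=22
[0,4] mid=2 arr[2]=13
[0,1] mid=0 arr[0]=3
Total: 3 comparisons


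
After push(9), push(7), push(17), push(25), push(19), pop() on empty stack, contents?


push(9) -> [9]
push(7) -> [9, 7]
push(17) -> [9, 7, 17]
push(25) -> [9, 7, 17, 25]
push(19) -> [9, 7, 17, 25, 19]
pop() returns 19 -> [9, 7, 17, 25]
Final stack (bottom to top): [9, 7, 17, 25]


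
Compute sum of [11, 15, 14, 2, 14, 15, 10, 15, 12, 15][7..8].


Prefix sums: [0, 11, 26, 40, 42, 56, 71, 81, 96, 108, 123]
Sum[7..8] = prefix[9] - prefix[7] = 108 - 81 = 27


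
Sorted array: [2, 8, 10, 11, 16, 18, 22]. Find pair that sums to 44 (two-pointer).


Two pointers: lo=0, hi=6
No pair sums to 44


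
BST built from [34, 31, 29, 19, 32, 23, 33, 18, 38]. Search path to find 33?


BST root = 34
Search for 33: compare at each node
Path: [34, 31, 32, 33]


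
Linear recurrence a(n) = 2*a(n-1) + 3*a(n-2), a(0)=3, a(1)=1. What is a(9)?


Build bottom-up:
...a(7)=2185, a(8)=6563, a(9)=2*6563+3*2185=19681


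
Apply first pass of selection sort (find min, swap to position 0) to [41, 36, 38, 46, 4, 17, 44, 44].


After one pass: [4, 36, 38, 46, 41, 17, 44, 44]


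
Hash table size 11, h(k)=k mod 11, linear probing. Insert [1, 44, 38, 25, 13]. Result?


Insertions: 1->slot 1; 44->slot 0; 38->slot 5; 25->slot 3; 13->slot 2
Table: [44, 1, 13, 25, None, 38, None, None, None, None, None]


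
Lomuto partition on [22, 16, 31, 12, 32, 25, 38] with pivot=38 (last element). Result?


Elements <= 38 go left of pivot.
Result: [22, 16, 31, 12, 32, 25, 38], pivot at index 6


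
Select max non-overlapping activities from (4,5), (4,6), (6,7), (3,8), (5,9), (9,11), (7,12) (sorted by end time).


Greedy: pick earliest-ending, then skip overlaps.
Selected (3 activities): [(4, 5), (6, 7), (9, 11)]


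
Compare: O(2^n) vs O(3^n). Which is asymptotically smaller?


exponential grows slower than exponential (base 3)
O(2^n) is asymptotically smaller; O(3^n) grows faster


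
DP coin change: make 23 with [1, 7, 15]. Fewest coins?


dp[0]=0; dp[i]=1+min(dp[i-c] for c in coins)
...dp[18]=4, dp[19]=5, dp[20]=6, dp[21]=3, dp[22]=2, dp[23]=3
Minimum coins for 23 = 3


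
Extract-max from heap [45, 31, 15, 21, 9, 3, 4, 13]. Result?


Max = 45
Replace root with last, heapify down
Resulting heap: [31, 21, 15, 13, 9, 3, 4]


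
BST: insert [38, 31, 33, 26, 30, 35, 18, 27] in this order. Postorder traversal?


Root = 38; build tree by BST insertion.
Postorder traversal: [18, 27, 30, 26, 35, 33, 31, 38]


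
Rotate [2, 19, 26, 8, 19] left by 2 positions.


Left rotate by 2: [26, 8, 19, 2, 19]


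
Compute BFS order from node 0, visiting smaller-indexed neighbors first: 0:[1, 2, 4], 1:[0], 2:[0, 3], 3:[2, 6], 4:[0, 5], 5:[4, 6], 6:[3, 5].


BFS queue: start with [0]
Visit order: [0, 1, 2, 4, 3, 5, 6]


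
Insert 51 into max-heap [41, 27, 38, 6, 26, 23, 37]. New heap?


Append 51: [41, 27, 38, 6, 26, 23, 37, 51]
Bubble up: swap idx 7(51) with idx 3(6); swap idx 3(51) with idx 1(27); swap idx 1(51) with idx 0(41)
Result: [51, 41, 38, 27, 26, 23, 37, 6]


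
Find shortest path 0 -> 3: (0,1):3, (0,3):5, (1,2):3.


Dijkstra from 0:
Distances: {0: 0, 1: 3, 2: 6, 3: 5}
Shortest distance to 3 = 5, path = [0, 3]


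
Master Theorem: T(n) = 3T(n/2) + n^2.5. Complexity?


a=3, b=2, c=2.5. log_2(3)=1.585 < c=2.5. Case 3: O(n^c) = O(n^2.500)
Complexity: O(n^2.500)


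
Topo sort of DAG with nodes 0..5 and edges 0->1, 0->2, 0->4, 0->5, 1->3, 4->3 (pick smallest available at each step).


Kahn's algorithm, process smallest node first
Order: [0, 1, 2, 4, 3, 5]


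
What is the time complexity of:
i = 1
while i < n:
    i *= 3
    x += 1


Per nesting level: O(log n) = O(log n)
Complexity: O(log n)


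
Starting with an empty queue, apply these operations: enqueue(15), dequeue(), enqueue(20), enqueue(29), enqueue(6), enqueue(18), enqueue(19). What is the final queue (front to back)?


enqueue(15) -> [15]
dequeue() returns 15 -> []
enqueue(20) -> [20]
enqueue(29) -> [20, 29]
enqueue(6) -> [20, 29, 6]
enqueue(18) -> [20, 29, 6, 18]
enqueue(19) -> [20, 29, 6, 18, 19]
Final queue (front to back): [20, 29, 6, 18, 19]


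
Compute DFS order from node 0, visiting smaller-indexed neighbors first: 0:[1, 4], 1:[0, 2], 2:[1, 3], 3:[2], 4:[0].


DFS stack-based: start with [0]
Visit order: [0, 1, 2, 3, 4]


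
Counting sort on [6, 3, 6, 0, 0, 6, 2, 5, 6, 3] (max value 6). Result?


Count array: [2, 0, 1, 2, 0, 1, 4]
Reconstruct: [0, 0, 2, 3, 3, 5, 6, 6, 6, 6]


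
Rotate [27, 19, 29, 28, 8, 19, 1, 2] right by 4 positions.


Right rotate by 4: [8, 19, 1, 2, 27, 19, 29, 28]


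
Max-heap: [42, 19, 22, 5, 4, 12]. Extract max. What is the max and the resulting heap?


Max = 42
Replace root with last, heapify down
Resulting heap: [22, 19, 12, 5, 4]


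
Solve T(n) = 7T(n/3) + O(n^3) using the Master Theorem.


a=7, b=3, c=3. log_3(7)=1.771 < c=3. Case 3: O(n^c) = O(n^3)
Complexity: O(n^3)


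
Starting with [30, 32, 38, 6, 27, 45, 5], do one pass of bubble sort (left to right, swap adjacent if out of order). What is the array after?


After one pass: [30, 32, 6, 27, 38, 5, 45]


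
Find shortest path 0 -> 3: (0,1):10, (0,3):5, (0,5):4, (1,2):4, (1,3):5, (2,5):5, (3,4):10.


Dijkstra from 0:
Distances: {0: 0, 1: 10, 2: 9, 3: 5, 4: 15, 5: 4}
Shortest distance to 3 = 5, path = [0, 3]


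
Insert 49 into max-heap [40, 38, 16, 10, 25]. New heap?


Append 49: [40, 38, 16, 10, 25, 49]
Bubble up: swap idx 5(49) with idx 2(16); swap idx 2(49) with idx 0(40)
Result: [49, 38, 40, 10, 25, 16]


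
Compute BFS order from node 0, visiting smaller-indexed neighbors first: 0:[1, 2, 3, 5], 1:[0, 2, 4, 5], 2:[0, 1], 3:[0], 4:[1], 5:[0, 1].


BFS queue: start with [0]
Visit order: [0, 1, 2, 3, 5, 4]


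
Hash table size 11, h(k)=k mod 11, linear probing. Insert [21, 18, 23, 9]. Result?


Insertions: 21->slot 10; 18->slot 7; 23->slot 1; 9->slot 9
Table: [None, 23, None, None, None, None, None, 18, None, 9, 21]


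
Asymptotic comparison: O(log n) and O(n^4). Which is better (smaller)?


logarithmic grows slower than quartic
O(log n) is asymptotically smaller; O(n^4) grows faster


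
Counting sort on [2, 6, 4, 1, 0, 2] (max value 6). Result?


Count array: [1, 1, 2, 0, 1, 0, 1]
Reconstruct: [0, 1, 2, 2, 4, 6]


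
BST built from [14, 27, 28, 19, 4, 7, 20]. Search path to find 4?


BST root = 14
Search for 4: compare at each node
Path: [14, 4]


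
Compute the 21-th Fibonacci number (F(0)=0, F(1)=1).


F(n)=F(n-1)+F(n-2)
...F(19)=4181, F(20)=6765, F(21)=10946


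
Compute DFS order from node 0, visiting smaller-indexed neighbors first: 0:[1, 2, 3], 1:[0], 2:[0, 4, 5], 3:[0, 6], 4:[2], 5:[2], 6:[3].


DFS stack-based: start with [0]
Visit order: [0, 1, 2, 4, 5, 3, 6]


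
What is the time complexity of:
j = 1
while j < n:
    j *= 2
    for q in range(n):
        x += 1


Per nesting level: O(log n) * O(n) = O(n log n)
Complexity: O(n log n)


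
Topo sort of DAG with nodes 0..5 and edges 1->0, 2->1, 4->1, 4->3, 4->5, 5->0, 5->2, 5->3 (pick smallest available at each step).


Kahn's algorithm, process smallest node first
Order: [4, 5, 2, 1, 0, 3]


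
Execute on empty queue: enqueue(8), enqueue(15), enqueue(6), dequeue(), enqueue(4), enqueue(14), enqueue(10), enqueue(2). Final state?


enqueue(8) -> [8]
enqueue(15) -> [8, 15]
enqueue(6) -> [8, 15, 6]
dequeue() returns 8 -> [15, 6]
enqueue(4) -> [15, 6, 4]
enqueue(14) -> [15, 6, 4, 14]
enqueue(10) -> [15, 6, 4, 14, 10]
enqueue(2) -> [15, 6, 4, 14, 10, 2]
Final queue (front to back): [15, 6, 4, 14, 10, 2]


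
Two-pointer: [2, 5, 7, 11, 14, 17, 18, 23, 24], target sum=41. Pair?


Two pointers: lo=0, hi=8
Found pair: (17, 24) summing to 41


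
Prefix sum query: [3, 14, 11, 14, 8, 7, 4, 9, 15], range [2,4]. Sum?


Prefix sums: [0, 3, 17, 28, 42, 50, 57, 61, 70, 85]
Sum[2..4] = prefix[5] - prefix[2] = 50 - 17 = 33


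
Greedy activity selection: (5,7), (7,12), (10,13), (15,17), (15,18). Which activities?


Greedy: pick earliest-ending, then skip overlaps.
Selected (3 activities): [(5, 7), (7, 12), (15, 17)]


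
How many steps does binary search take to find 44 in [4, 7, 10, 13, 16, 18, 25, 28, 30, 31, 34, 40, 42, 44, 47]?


Search for 44:
[0,14] mid=7 arr[7]=28
[8,14] mid=11 arr[11]=40
[12,14] mid=13 arr[13]=44
Total: 3 comparisons


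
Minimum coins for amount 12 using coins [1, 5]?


dp[0]=0; dp[i]=1+min(dp[i-c] for c in coins)
...dp[7]=3, dp[8]=4, dp[9]=5, dp[10]=2, dp[11]=3, dp[12]=4
Minimum coins for 12 = 4


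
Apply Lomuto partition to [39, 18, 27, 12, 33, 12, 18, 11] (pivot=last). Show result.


Elements <= 11 go left of pivot.
Result: [11, 18, 27, 12, 33, 12, 18, 39], pivot at index 0


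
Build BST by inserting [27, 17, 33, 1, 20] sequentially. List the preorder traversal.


Root = 27; build tree by BST insertion.
Preorder traversal: [27, 17, 1, 20, 33]


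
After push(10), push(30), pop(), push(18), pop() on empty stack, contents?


push(10) -> [10]
push(30) -> [10, 30]
pop() returns 30 -> [10]
push(18) -> [10, 18]
pop() returns 18 -> [10]
Final stack (bottom to top): [10]


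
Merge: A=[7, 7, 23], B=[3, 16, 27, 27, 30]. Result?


Compare heads, take smaller each step.
Merged: [3, 7, 7, 16, 23, 27, 27, 30]


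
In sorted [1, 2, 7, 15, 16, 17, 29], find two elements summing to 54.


Two pointers: lo=0, hi=6
No pair sums to 54


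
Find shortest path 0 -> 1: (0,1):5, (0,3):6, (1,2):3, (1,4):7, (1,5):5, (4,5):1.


Dijkstra from 0:
Distances: {0: 0, 1: 5, 2: 8, 3: 6, 4: 11, 5: 10}
Shortest distance to 1 = 5, path = [0, 1]


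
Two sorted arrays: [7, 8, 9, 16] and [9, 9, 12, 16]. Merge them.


Compare heads, take smaller each step.
Merged: [7, 8, 9, 9, 9, 12, 16, 16]


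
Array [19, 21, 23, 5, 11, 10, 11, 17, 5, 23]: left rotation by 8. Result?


Left rotate by 8: [5, 23, 19, 21, 23, 5, 11, 10, 11, 17]


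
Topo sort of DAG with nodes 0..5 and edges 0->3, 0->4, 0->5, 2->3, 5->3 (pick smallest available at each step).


Kahn's algorithm, process smallest node first
Order: [0, 1, 2, 4, 5, 3]


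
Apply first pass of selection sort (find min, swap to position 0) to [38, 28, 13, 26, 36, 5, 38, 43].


After one pass: [5, 28, 13, 26, 36, 38, 38, 43]


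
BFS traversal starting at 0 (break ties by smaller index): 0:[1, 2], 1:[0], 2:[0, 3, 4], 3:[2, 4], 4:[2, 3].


BFS queue: start with [0]
Visit order: [0, 1, 2, 3, 4]


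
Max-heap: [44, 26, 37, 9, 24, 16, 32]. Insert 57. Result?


Append 57: [44, 26, 37, 9, 24, 16, 32, 57]
Bubble up: swap idx 7(57) with idx 3(9); swap idx 3(57) with idx 1(26); swap idx 1(57) with idx 0(44)
Result: [57, 44, 37, 26, 24, 16, 32, 9]


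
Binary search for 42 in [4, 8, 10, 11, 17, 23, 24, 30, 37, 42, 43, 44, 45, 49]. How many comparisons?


Search for 42:
[0,13] mid=6 arr[6]=24
[7,13] mid=10 arr[10]=43
[7,9] mid=8 arr[8]=37
[9,9] mid=9 arr[9]=42
Total: 4 comparisons


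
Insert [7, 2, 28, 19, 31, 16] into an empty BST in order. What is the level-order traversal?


Root = 7; build tree by BST insertion.
Level-Order traversal: [7, 2, 28, 19, 31, 16]


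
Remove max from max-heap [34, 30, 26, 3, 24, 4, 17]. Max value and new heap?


Max = 34
Replace root with last, heapify down
Resulting heap: [30, 24, 26, 3, 17, 4]


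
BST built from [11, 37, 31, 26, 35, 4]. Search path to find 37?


BST root = 11
Search for 37: compare at each node
Path: [11, 37]


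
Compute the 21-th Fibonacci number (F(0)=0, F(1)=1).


F(n)=F(n-1)+F(n-2)
...F(19)=4181, F(20)=6765, F(21)=10946


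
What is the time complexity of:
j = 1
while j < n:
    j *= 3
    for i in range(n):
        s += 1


Per nesting level: O(log n) * O(n) = O(n log n)
Complexity: O(n log n)


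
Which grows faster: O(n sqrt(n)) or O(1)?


constant grows slower than n^1.5
O(1) is asymptotically smaller; O(n sqrt(n)) grows faster


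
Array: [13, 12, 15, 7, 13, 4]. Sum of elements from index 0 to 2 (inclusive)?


Prefix sums: [0, 13, 25, 40, 47, 60, 64]
Sum[0..2] = prefix[3] - prefix[0] = 40 - 0 = 40


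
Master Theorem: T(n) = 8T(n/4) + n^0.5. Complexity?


a=8, b=4, c=0.5. log_4(8)=1.5 > c=0.5. Case 1: O(n^log_b(a)) = O(n^1.500)
Complexity: O(n^1.500)


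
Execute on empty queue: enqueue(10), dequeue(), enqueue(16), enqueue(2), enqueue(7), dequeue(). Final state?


enqueue(10) -> [10]
dequeue() returns 10 -> []
enqueue(16) -> [16]
enqueue(2) -> [16, 2]
enqueue(7) -> [16, 2, 7]
dequeue() returns 16 -> [2, 7]
Final queue (front to back): [2, 7]


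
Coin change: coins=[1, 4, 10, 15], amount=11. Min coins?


dp[0]=0; dp[i]=1+min(dp[i-c] for c in coins)
...dp[6]=3, dp[7]=4, dp[8]=2, dp[9]=3, dp[10]=1, dp[11]=2
Minimum coins for 11 = 2


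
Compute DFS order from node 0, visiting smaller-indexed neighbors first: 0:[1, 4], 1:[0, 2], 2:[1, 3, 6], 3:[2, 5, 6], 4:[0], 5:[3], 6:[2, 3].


DFS stack-based: start with [0]
Visit order: [0, 1, 2, 3, 5, 6, 4]


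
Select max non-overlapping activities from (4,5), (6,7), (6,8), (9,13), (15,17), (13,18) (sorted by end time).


Greedy: pick earliest-ending, then skip overlaps.
Selected (4 activities): [(4, 5), (6, 7), (9, 13), (15, 17)]


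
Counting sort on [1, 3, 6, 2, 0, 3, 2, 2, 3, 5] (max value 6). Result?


Count array: [1, 1, 3, 3, 0, 1, 1]
Reconstruct: [0, 1, 2, 2, 2, 3, 3, 3, 5, 6]


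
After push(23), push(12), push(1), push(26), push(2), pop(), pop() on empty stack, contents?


push(23) -> [23]
push(12) -> [23, 12]
push(1) -> [23, 12, 1]
push(26) -> [23, 12, 1, 26]
push(2) -> [23, 12, 1, 26, 2]
pop() returns 2 -> [23, 12, 1, 26]
pop() returns 26 -> [23, 12, 1]
Final stack (bottom to top): [23, 12, 1]


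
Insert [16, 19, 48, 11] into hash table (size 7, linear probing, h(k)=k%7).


Insertions: 16->slot 2; 19->slot 5; 48->slot 6; 11->slot 4
Table: [None, None, 16, None, 11, 19, 48]


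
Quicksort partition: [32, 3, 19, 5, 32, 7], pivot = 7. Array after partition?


Elements <= 7 go left of pivot.
Result: [3, 5, 7, 32, 32, 19], pivot at index 2


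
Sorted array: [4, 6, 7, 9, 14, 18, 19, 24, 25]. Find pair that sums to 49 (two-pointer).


Two pointers: lo=0, hi=8
Found pair: (24, 25) summing to 49


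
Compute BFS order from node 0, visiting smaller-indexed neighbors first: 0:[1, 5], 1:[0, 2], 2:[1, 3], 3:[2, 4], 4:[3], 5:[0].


BFS queue: start with [0]
Visit order: [0, 1, 5, 2, 3, 4]


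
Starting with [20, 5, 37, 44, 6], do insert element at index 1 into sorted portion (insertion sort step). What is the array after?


After one pass: [5, 20, 37, 44, 6]


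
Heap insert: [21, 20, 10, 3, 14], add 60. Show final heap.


Append 60: [21, 20, 10, 3, 14, 60]
Bubble up: swap idx 5(60) with idx 2(10); swap idx 2(60) with idx 0(21)
Result: [60, 20, 21, 3, 14, 10]


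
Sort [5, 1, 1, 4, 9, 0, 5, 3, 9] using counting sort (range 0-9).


Count array: [1, 2, 0, 1, 1, 2, 0, 0, 0, 2]
Reconstruct: [0, 1, 1, 3, 4, 5, 5, 9, 9]


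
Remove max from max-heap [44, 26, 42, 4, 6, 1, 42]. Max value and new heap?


Max = 44
Replace root with last, heapify down
Resulting heap: [42, 26, 42, 4, 6, 1]


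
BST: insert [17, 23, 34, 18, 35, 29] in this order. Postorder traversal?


Root = 17; build tree by BST insertion.
Postorder traversal: [18, 29, 35, 34, 23, 17]


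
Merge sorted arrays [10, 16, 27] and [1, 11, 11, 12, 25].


Compare heads, take smaller each step.
Merged: [1, 10, 11, 11, 12, 16, 25, 27]


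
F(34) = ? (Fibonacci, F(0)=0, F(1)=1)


F(n)=F(n-1)+F(n-2)
...F(32)=2178309, F(33)=3524578, F(34)=5702887


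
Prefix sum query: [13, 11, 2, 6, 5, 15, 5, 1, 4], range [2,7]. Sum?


Prefix sums: [0, 13, 24, 26, 32, 37, 52, 57, 58, 62]
Sum[2..7] = prefix[8] - prefix[2] = 58 - 24 = 34


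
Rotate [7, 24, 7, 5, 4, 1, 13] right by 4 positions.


Right rotate by 4: [5, 4, 1, 13, 7, 24, 7]


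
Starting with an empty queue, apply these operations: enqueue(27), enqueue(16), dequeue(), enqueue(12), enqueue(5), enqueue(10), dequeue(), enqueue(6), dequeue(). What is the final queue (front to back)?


enqueue(27) -> [27]
enqueue(16) -> [27, 16]
dequeue() returns 27 -> [16]
enqueue(12) -> [16, 12]
enqueue(5) -> [16, 12, 5]
enqueue(10) -> [16, 12, 5, 10]
dequeue() returns 16 -> [12, 5, 10]
enqueue(6) -> [12, 5, 10, 6]
dequeue() returns 12 -> [5, 10, 6]
Final queue (front to back): [5, 10, 6]


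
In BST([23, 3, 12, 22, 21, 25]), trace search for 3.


BST root = 23
Search for 3: compare at each node
Path: [23, 3]


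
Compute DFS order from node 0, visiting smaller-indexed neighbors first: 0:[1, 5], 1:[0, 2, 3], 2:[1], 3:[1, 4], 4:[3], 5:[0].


DFS stack-based: start with [0]
Visit order: [0, 1, 2, 3, 4, 5]


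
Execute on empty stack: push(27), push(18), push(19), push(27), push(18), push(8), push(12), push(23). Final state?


push(27) -> [27]
push(18) -> [27, 18]
push(19) -> [27, 18, 19]
push(27) -> [27, 18, 19, 27]
push(18) -> [27, 18, 19, 27, 18]
push(8) -> [27, 18, 19, 27, 18, 8]
push(12) -> [27, 18, 19, 27, 18, 8, 12]
push(23) -> [27, 18, 19, 27, 18, 8, 12, 23]
Final stack (bottom to top): [27, 18, 19, 27, 18, 8, 12, 23]


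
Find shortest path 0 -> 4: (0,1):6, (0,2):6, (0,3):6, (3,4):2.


Dijkstra from 0:
Distances: {0: 0, 1: 6, 2: 6, 3: 6, 4: 8}
Shortest distance to 4 = 8, path = [0, 3, 4]


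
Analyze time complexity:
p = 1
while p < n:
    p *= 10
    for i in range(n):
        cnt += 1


Per nesting level: O(log n) * O(n) = O(n log n)
Complexity: O(n log n)


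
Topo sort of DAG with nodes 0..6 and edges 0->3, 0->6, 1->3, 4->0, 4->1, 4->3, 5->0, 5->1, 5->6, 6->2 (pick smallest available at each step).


Kahn's algorithm, process smallest node first
Order: [4, 5, 0, 1, 3, 6, 2]


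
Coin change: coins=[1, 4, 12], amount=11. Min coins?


dp[0]=0; dp[i]=1+min(dp[i-c] for c in coins)
...dp[6]=3, dp[7]=4, dp[8]=2, dp[9]=3, dp[10]=4, dp[11]=5
Minimum coins for 11 = 5


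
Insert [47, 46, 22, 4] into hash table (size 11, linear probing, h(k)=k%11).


Insertions: 47->slot 3; 46->slot 2; 22->slot 0; 4->slot 4
Table: [22, None, 46, 47, 4, None, None, None, None, None, None]


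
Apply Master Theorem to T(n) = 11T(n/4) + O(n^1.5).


a=11, b=4, c=1.5. log_4(11)=1.730 > c=1.5. Case 1: O(n^log_b(a)) = O(n^1.730)
Complexity: O(n^1.730)


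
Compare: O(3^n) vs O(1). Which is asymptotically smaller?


constant grows slower than exponential (base 3)
O(1) is asymptotically smaller; O(3^n) grows faster


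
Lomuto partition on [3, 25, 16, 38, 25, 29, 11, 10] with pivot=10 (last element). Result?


Elements <= 10 go left of pivot.
Result: [3, 10, 16, 38, 25, 29, 11, 25], pivot at index 1
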